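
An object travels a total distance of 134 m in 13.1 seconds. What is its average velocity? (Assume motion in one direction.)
v_avg = Δd / Δt = 134 / 13.1 = 10.23 m/s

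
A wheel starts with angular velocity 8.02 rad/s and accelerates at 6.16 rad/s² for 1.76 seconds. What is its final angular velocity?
ω = ω₀ + αt = 8.02 + 6.16 × 1.76 = 18.86 rad/s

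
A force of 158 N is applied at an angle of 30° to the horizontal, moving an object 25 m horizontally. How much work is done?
W = Fd cosθ = 158×25×cos(30°) = 3420.8 J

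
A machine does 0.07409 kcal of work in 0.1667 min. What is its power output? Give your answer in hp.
P = W/t = 310 J / 10 s = 30.99 W = 0.04156 hp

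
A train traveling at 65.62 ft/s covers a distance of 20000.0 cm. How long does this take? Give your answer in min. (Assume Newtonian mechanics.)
t = d/v (with unit conversion) = 0.1667 min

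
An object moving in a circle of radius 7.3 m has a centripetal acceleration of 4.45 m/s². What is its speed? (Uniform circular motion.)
v = √(a_c × r) = √(4.45 × 7.3) = 5.7 m/s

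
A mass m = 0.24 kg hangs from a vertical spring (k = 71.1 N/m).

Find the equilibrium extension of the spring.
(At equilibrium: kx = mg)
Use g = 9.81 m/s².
x_eq = mg/k = 0.24×9.81/71.1 = 0.03311 m = 3.311 cm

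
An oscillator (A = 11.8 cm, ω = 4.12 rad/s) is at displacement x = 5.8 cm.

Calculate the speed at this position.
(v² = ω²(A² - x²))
v = ω√(A² − x²) = 4.12×√(0.118² − 0.058²) = 0.4234 m/s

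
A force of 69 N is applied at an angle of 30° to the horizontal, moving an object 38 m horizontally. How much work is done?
W = Fd cosθ = 69×38×cos(30°) = 2270.7 J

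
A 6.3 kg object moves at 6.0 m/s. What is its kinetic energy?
KE = ½mv² = ½×6.3×6.0² = 113.4 J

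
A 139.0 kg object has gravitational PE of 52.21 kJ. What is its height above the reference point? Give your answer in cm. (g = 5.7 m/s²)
PE = mgh → h = PE/(mg) = 5.221e+04 J / (139 kg × 5.7 m/s²) = 65.9 m = 6590.0 cm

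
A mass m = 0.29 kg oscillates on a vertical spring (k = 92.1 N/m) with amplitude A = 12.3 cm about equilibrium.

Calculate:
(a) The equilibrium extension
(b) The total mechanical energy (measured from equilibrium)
x_eq = mg/k = 0.29×9.81/92.1 = 0.03089 m = 3.089 cm
E = ½kA² = ½×92.1×(0.123)² = 0.6967 J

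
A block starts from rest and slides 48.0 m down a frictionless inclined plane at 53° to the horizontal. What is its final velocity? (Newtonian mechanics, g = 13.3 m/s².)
a = g sin(θ) = 13.3 × sin(53°) = 10.62 m/s²
v = √(2ad) = √(2 × 10.62 × 48.0) = 31.93 m/s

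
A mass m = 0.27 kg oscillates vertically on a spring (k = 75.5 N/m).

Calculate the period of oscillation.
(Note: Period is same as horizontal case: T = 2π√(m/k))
T = 2π√(m/k) = 2π√(0.27/75.5) = 0.3757 s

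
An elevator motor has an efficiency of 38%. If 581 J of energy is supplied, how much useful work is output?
W_out = η × W_in = 0.38 × 581 = 220.78 J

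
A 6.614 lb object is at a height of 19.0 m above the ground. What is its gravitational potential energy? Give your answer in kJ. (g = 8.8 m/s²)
PE = mgh = 3 kg × 8.8 m/s² × 19 m = 501.6 J = 0.5016 kJ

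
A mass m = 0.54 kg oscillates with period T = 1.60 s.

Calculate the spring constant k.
T = 2π√(m/k) → k = m(2π/T)² = 0.54×(2π/1.6)² = 8.327 N/m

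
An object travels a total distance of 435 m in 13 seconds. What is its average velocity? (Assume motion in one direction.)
v_avg = Δd / Δt = 435 / 13 = 33.46 m/s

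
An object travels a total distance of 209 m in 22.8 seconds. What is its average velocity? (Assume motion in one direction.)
v_avg = Δd / Δt = 209 / 22.8 = 9.17 m/s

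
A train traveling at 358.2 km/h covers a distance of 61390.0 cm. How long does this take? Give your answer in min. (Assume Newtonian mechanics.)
t = d/v (with unit conversion) = 0.1028 min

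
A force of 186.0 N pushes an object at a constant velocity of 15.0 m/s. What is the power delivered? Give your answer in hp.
P = Fv = 186 N × 15 m/s = 2790 W = 3.741 hp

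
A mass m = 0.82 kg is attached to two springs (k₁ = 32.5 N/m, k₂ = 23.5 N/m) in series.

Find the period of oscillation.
k_eq = k₁k₂/(k₁+k₂) = 13.64 N/m
T = 2π√(m/k_eq) = 2π√(0.82/13.64) = 1.541 s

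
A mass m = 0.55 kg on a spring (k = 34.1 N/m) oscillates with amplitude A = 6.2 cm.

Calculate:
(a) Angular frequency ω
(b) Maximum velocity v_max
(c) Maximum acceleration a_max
ω = √(k/m) = √(34.1/0.55) = 7.874 rad/s
v_max = ωA = 7.874×0.062 = 0.4882 m/s
a_max = ω²A = 7.874²×0.062 = 3.844 m/s²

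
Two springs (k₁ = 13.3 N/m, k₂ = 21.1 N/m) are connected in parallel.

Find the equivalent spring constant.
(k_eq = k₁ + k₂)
k_eq = k₁ + k₂ = 13.3 + 21.1 = 34.4 N/m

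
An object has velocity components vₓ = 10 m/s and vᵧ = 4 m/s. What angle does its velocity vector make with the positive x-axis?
θ = arctan(vᵧ/vₓ) = arctan(4/10) = 21.8°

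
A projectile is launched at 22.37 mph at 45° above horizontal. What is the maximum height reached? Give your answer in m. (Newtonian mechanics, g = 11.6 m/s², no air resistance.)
H = v₀²sin²(θ)/(2g) (with unit conversion) = 2.155 m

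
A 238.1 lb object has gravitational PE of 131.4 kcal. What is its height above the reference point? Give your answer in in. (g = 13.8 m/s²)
PE = mgh → h = PE/(mg) = 5.498e+05 J / (108 kg × 13.8 m/s²) = 368.9 m = 14520.0 in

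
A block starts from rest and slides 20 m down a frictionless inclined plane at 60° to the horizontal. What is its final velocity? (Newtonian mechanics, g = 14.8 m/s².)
a = g sin(θ) = 14.8 × sin(60°) = 12.82 m/s²
v = √(2ad) = √(2 × 12.82 × 20) = 22.64 m/s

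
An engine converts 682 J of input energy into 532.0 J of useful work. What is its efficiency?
η = W_out/W_in = 532.0/682 = 0.7801 = 78.01%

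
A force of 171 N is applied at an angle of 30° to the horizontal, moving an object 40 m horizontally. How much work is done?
W = Fd cosθ = 171×40×cos(30°) = 5923.6 J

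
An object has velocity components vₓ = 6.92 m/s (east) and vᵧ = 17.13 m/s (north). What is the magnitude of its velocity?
|v| = √(vₓ² + vᵧ²) = √(6.92² + 17.13²) = √(341.323) = 18.47 m/s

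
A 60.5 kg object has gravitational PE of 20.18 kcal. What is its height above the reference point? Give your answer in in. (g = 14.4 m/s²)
PE = mgh → h = PE/(mg) = 8.443e+04 J / (60.5 kg × 14.4 m/s²) = 96.92 m = 3816.0 in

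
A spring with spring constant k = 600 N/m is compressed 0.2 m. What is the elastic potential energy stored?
PE = ½kx² = ½×600×0.2² = 12.0 J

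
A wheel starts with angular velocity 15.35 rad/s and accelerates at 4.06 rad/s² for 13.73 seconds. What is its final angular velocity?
ω = ω₀ + αt = 15.35 + 4.06 × 13.73 = 71.09 rad/s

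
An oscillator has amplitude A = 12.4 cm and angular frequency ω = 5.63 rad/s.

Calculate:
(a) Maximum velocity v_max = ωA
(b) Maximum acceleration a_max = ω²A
v_max = ωA = 5.63×0.124 = 0.6981 m/s
a_max = ω²A = 5.63²×0.124 = 3.93 m/s²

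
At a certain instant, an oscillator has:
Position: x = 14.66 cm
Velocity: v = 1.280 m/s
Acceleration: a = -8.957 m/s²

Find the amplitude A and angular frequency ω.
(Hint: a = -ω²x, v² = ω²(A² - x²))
a = −ω²x → ω = √(|a|/x) = √(8.957/0.1466) = 7.817 rad/s
v² = ω²(A² − x²) → A = √(x² + v²/ω²) = √(0.1466² + 1.28²/7.817²) = 0.2198 m = 21.98 cm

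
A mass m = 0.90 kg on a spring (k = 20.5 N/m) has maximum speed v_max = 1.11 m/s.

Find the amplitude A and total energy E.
½mv²_max = ½kA² → A = v_max√(m/k) = 1.11×√(0.9/20.5) = 0.2326 m = 23.26 cm
E = ½mv²_max = ½×0.9×1.11² = 0.5544 J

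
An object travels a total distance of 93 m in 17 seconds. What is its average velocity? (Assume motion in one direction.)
v_avg = Δd / Δt = 93 / 17 = 5.47 m/s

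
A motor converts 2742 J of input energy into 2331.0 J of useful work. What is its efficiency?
η = W_out/W_in = 2331.0/2742 = 0.8501 = 85.01%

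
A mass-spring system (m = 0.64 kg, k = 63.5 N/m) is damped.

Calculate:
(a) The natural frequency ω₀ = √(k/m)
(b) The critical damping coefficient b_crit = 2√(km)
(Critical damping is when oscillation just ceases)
ω₀ = √(k/m) = √(63.5/0.64) = 9.961 rad/s
b_crit = 2√(km) = 2√(63.5×0.64) = 12.75 kg/s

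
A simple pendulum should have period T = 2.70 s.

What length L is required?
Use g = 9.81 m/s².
T = 2π√(L/g) → L = g(T/2π)² = 9.81×(2.7/2π)² = 1.811 m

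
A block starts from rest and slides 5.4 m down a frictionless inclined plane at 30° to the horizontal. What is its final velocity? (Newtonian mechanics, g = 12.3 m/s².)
a = g sin(θ) = 12.3 × sin(30°) = 6.15 m/s²
v = √(2ad) = √(2 × 6.15 × 5.4) = 8.15 m/s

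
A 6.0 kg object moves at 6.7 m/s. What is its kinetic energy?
KE = ½mv² = ½×6.0×6.7² = 134.67 J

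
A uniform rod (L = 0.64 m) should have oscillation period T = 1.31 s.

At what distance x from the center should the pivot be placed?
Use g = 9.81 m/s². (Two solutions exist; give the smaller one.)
T = 2π√((L²/12 + x²)/(gx)). Let c = T²g/(4π²) = 0.4264.
x² − cx + L²/12 = 0 → x = (c − √(c² − L²/3))/2 = 0.1068 m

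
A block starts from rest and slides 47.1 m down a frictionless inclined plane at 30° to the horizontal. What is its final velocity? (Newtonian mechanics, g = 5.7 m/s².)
a = g sin(θ) = 5.7 × sin(30°) = 2.85 m/s²
v = √(2ad) = √(2 × 2.85 × 47.1) = 16.39 m/s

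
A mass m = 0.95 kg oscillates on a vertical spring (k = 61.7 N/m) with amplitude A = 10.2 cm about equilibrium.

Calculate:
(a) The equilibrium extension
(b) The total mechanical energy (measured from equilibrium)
x_eq = mg/k = 0.95×9.81/61.7 = 0.151 m = 15.1 cm
E = ½kA² = ½×61.7×(0.102)² = 0.321 J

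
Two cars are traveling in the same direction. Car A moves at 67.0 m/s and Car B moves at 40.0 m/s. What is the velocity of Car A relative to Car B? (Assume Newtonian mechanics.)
v_rel = v_A - v_B = 67.0 - 40.0 = 27.0 m/s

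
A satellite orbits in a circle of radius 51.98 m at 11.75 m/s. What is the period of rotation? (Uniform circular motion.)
T = 2πr/v = 2π×51.98/11.75 = 27.8 s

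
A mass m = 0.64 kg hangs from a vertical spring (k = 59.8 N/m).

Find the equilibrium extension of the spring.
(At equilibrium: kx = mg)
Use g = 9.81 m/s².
x_eq = mg/k = 0.64×9.81/59.8 = 0.105 m = 10.5 cm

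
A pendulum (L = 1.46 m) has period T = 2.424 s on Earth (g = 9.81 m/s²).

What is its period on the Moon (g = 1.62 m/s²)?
T = 2π√(L/g), so T_moon/T_earth = √(g_earth/g_moon)
T_moon = 2π√(1.46/1.62) = 5.965 s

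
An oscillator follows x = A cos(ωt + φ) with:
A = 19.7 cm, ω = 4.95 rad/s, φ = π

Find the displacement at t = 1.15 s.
x = A cos(ωt + φ) = 19.7×cos(4.95×1.15 + π) = -16.36 cm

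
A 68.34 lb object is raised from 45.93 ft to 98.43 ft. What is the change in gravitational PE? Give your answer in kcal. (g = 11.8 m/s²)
ΔPE = mg(h₂ − h₁) = 31 kg × 11.8 m/s² × (30 − 14) m = 5853 J = 1.399 kcal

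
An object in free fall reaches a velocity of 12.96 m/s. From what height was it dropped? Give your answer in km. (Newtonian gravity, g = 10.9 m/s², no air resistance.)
h = v²/(2g) (with unit conversion) = 0.007705 km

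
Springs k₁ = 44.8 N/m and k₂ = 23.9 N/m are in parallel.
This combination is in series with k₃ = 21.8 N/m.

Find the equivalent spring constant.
k₁₂ = k₁ + k₂ = 68.7 N/m (parallel)
1/k_eq = 1/k₁₂ + 1/k₃ → k_eq = 16.55 N/m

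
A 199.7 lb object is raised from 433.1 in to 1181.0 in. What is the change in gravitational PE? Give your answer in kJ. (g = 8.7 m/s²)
ΔPE = mg(h₂ − h₁) = 90.58 kg × 8.7 m/s² × (30 − 11) m = 1.497e+04 J = 14.97 kJ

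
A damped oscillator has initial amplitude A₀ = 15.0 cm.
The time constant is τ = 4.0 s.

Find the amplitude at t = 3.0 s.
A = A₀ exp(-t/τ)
A = A₀ exp(−t/τ) = 15.0×exp(−3.0/4.0) = 7.085 cm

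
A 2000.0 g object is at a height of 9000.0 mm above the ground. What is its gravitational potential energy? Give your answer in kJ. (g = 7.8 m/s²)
PE = mgh = 2 kg × 7.8 m/s² × 9 m = 140.4 J = 0.1404 kJ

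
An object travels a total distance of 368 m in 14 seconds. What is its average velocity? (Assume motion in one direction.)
v_avg = Δd / Δt = 368 / 14 = 26.29 m/s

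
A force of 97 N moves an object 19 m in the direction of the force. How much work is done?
W = Fd = 97×19 = 1843.0 J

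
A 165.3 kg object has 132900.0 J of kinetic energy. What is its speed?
KE = ½mv² → v = √(2KE/m) = √(2×132900.0/165.3) = 40.1 m/s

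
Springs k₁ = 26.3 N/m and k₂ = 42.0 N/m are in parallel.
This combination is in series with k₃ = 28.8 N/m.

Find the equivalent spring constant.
k₁₂ = k₁ + k₂ = 68.3 N/m (parallel)
1/k_eq = 1/k₁₂ + 1/k₃ → k_eq = 20.26 N/m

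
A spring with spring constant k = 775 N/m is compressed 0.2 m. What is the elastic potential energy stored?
PE = ½kx² = ½×775×0.2² = 15.5 J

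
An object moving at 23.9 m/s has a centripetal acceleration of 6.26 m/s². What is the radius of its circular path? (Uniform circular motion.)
r = v²/a_c = 23.9²/6.26 = 91.25 m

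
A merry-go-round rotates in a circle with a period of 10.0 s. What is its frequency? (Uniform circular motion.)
f = 1/T = 1/10.0 = 0.1 Hz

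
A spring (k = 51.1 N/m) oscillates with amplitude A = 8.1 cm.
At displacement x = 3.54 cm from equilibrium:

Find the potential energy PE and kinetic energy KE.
E_total = ½kA² = ½×51.1×(0.081)² = 0.1676 J
PE = ½kx² = ½×51.1×(0.0354)² = 0.03202 J
KE = E_total − PE = 0.1356 J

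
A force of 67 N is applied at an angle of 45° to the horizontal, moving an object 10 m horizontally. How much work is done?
W = Fd cosθ = 67×10×cos(45°) = 473.76 J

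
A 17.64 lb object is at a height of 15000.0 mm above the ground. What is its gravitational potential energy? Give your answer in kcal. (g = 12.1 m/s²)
PE = mgh = 8.001 kg × 12.1 m/s² × 15 m = 1452 J = 0.3471 kcal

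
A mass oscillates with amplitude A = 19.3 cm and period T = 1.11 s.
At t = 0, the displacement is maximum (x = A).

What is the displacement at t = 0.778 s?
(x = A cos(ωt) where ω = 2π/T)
ω = 2π/T = 2π/1.11 = 5.661 rad/s
x = A cos(ωt) = 19.3×cos(5.661×0.778) = -5.86 cm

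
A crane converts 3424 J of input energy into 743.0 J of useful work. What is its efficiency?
η = W_out/W_in = 743.0/3424 = 0.217 = 21.7%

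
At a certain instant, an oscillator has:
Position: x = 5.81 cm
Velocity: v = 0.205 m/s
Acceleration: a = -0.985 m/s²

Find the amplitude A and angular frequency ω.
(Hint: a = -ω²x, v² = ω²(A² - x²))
a = −ω²x → ω = √(|a|/x) = √(0.985/0.0581) = 4.117 rad/s
v² = ω²(A² − x²) → A = √(x² + v²/ω²) = √(0.0581² + 0.205²/4.117²) = 0.07651 m = 7.651 cm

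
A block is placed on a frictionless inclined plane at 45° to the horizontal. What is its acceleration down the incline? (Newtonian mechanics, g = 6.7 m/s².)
a = g sin(θ) = 6.7 × sin(45°) = 6.7 × 0.7071 = 4.74 m/s²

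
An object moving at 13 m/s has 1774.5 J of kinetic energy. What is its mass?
KE = ½mv² → m = 2KE/v² = 2×1774.5/13² = 21.0 kg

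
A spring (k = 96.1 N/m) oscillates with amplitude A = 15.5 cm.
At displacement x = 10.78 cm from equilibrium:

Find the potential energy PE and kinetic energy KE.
E_total = ½kA² = ½×96.1×(0.155)² = 1.154 J
PE = ½kx² = ½×96.1×(0.1078)² = 0.5584 J
KE = E_total − PE = 0.596 J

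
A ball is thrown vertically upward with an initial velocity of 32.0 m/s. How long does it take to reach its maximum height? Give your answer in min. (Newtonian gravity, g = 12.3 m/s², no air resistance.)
t_up = v₀/g (with unit conversion) = 0.04336 min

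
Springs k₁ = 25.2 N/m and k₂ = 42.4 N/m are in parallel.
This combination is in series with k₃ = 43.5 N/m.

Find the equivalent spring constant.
k₁₂ = k₁ + k₂ = 67.6 N/m (parallel)
1/k_eq = 1/k₁₂ + 1/k₃ → k_eq = 26.47 N/m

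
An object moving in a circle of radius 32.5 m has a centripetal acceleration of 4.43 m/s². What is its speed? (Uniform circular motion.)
v = √(a_c × r) = √(4.43 × 32.5) = 12.0 m/s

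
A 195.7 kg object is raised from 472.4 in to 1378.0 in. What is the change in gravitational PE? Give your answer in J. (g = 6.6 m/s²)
ΔPE = mg(h₂ − h₁) = 195.7 kg × 6.6 m/s² × (35 − 12) m = 2.971e+04 J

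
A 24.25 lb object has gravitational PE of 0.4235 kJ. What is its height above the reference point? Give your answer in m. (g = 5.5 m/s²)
PE = mgh → h = PE/(mg) = 423.5 J / (11 kg × 5.5 m/s²) = 7 m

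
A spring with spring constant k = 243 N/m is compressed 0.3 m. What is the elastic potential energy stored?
PE = ½kx² = ½×243×0.3² = 10.93 J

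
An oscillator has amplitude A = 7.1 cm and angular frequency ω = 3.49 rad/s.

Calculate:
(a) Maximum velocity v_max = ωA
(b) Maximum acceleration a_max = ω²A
v_max = ωA = 3.49×0.071 = 0.2478 m/s
a_max = ω²A = 3.49²×0.071 = 0.8648 m/s²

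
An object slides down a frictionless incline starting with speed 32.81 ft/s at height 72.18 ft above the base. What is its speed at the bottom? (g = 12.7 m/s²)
½mv₀² + mgh = ½mv² → v = √(v₀² + 2gh) = √(10² + 2×12.7×22) = 25.67 m/s = 84.21 ft/s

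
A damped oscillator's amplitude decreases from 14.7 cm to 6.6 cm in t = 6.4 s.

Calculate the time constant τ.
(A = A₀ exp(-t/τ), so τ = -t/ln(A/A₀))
A/A₀ = 6.6/14.7 = 0.449; ln(A/A₀) = -0.8008
τ = −t/ln(A/A₀) = −6.4/-0.8008 = 7.992 s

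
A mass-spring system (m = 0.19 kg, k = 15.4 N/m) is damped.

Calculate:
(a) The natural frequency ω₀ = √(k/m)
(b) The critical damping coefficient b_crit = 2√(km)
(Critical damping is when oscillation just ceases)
ω₀ = √(k/m) = √(15.4/0.19) = 9.003 rad/s
b_crit = 2√(km) = 2√(15.4×0.19) = 3.421 kg/s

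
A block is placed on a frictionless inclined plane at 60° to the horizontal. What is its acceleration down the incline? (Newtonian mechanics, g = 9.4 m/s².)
a = g sin(θ) = 9.4 × sin(60°) = 9.4 × 0.866 = 8.14 m/s²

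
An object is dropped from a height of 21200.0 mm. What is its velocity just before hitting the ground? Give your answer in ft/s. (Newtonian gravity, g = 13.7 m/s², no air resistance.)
v = √(2gh) (with unit conversion) = 79.07 ft/s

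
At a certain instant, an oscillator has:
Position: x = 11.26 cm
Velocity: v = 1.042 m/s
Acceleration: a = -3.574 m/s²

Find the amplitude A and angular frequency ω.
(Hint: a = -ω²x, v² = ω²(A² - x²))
a = −ω²x → ω = √(|a|/x) = √(3.574/0.1126) = 5.634 rad/s
v² = ω²(A² − x²) → A = √(x² + v²/ω²) = √(0.1126² + 1.042²/5.634²) = 0.2165 m = 21.65 cm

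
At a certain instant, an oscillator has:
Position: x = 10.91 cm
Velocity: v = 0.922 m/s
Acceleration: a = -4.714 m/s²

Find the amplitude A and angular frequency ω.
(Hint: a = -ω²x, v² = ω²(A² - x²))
a = −ω²x → ω = √(|a|/x) = √(4.714/0.1091) = 6.573 rad/s
v² = ω²(A² − x²) → A = √(x² + v²/ω²) = √(0.1091² + 0.922²/6.573²) = 0.1777 m = 17.77 cm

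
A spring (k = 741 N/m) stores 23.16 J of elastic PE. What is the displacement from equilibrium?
PE = ½kx² → x = √(2PE/k) = √(2×23.16/741) = 0.25 m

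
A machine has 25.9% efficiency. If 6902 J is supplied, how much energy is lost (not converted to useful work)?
W_out = η × W_in = 0.259×6902 = 1787.6 J
W_lost = W_in − W_out = 6902 − 1787.6 = 5114.4 J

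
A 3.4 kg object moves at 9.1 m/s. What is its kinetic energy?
KE = ½mv² = ½×3.4×9.1² = 140.777 J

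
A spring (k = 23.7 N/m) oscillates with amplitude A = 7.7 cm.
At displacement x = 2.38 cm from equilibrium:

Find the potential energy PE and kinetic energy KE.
E_total = ½kA² = ½×23.7×(0.077)² = 0.07026 J
PE = ½kx² = ½×23.7×(0.0238)² = 0.006712 J
KE = E_total − PE = 0.06355 J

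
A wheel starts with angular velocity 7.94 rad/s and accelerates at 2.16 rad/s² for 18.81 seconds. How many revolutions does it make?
θ = ω₀t + ½αt² = 7.94×18.81 + ½×2.16×18.81² = 531.47 rad
Revolutions = θ/(2π) = 531.47/(2π) = 84.59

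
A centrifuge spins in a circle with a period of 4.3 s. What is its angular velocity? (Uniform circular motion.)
ω = 2π/T = 2π/4.3 = 1.4612 rad/s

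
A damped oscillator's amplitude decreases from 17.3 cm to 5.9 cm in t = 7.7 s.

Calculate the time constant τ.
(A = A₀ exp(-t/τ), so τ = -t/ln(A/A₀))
A/A₀ = 5.9/17.3 = 0.341; ln(A/A₀) = -1.076
τ = −t/ln(A/A₀) = −7.7/-1.076 = 7.158 s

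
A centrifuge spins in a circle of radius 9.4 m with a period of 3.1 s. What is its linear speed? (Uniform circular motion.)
v = 2πr/T = 2π×9.4/3.1 = 19.05 m/s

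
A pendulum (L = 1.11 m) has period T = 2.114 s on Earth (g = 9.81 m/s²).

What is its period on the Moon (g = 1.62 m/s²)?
T = 2π√(L/g), so T_moon/T_earth = √(g_earth/g_moon)
T_moon = 2π√(1.11/1.62) = 5.201 s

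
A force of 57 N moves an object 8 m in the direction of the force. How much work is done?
W = Fd = 57×8 = 456.0 J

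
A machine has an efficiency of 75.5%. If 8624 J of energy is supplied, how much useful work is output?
W_out = η × W_in = 0.755 × 8624 = 6511.1 J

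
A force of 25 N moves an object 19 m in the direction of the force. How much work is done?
W = Fd = 25×19 = 475.0 J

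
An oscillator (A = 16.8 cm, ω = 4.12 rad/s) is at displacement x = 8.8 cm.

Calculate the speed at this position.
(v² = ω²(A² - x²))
v = ω√(A² − x²) = 4.12×√(0.168² − 0.088²) = 0.5896 m/s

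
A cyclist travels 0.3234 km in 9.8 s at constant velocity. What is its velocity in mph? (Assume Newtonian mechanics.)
v = d/t (with unit conversion) = 73.82 mph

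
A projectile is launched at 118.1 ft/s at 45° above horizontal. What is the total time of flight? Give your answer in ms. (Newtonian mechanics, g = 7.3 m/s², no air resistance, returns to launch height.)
T = 2v₀sin(θ)/g (with unit conversion) = 6974.0 ms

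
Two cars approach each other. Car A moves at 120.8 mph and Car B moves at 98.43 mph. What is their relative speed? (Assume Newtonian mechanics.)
v_rel = v_A + v_B = 120.8 + 98.43 = 219.2 mph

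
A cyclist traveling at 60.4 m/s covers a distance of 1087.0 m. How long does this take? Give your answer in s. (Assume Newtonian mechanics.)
t = d/v = 18.0 s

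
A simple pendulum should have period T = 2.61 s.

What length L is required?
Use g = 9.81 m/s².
T = 2π√(L/g) → L = g(T/2π)² = 9.81×(2.61/2π)² = 1.693 m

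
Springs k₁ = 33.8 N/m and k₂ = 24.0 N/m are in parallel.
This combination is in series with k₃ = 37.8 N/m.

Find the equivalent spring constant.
k₁₂ = k₁ + k₂ = 57.8 N/m (parallel)
1/k_eq = 1/k₁₂ + 1/k₃ → k_eq = 22.85 N/m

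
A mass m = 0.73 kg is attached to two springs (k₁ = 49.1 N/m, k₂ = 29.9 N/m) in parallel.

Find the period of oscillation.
k_eq = k₁+k₂ = 79 N/m
T = 2π√(m/k_eq) = 2π√(0.73/79) = 0.604 s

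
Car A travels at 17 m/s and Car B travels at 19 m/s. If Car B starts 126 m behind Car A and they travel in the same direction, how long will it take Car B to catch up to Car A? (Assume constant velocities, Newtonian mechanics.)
Relative speed: v_rel = 19 - 17 = 2 m/s
Time to catch: t = d₀/v_rel = 126/2 = 63.0 s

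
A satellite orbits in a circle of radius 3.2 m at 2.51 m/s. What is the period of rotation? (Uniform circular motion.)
T = 2πr/v = 2π×3.2/2.51 = 8.01 s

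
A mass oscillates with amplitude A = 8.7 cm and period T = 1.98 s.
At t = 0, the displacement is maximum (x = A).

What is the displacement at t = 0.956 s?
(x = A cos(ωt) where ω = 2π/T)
ω = 2π/T = 2π/1.98 = 3.173 rad/s
x = A cos(ωt) = 8.7×cos(3.173×0.956) = -8.649 cm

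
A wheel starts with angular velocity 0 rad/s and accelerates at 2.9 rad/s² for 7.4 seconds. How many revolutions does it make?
θ = ω₀t + ½αt² = 0×7.4 + ½×2.9×7.4² = 79.4 rad
Revolutions = θ/(2π) = 79.4/(2π) = 12.64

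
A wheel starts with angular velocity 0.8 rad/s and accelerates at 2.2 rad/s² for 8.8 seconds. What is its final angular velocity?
ω = ω₀ + αt = 0.8 + 2.2 × 8.8 = 20.16 rad/s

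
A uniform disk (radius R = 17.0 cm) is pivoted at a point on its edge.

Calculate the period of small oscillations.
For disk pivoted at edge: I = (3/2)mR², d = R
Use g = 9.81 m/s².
I/m = (3/2)R² = 0.04335 m²; d = R = 0.17 m
T = 2π√((3/2)R²/(gR)) = 2π√(3R/(2g)) = 1.013 s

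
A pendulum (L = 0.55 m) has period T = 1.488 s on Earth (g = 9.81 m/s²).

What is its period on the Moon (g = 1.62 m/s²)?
T = 2π√(L/g), so T_moon/T_earth = √(g_earth/g_moon)
T_moon = 2π√(0.55/1.62) = 3.661 s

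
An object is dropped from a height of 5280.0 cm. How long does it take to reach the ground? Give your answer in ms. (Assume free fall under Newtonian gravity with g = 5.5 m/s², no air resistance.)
t = √(2h/g) (with unit conversion) = 4382.0 ms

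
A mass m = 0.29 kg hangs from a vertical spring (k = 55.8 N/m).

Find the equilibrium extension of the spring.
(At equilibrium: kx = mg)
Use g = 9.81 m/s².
x_eq = mg/k = 0.29×9.81/55.8 = 0.05098 m = 5.098 cm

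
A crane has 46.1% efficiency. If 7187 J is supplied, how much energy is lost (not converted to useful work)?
W_out = η × W_in = 0.461×7187 = 3313.2 J
W_lost = W_in − W_out = 7187 − 3313.2 = 3873.8 J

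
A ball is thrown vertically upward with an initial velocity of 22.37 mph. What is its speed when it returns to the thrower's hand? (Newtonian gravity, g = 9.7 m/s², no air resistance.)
By conservation of energy, the ball returns at the same speed = 22.37 mph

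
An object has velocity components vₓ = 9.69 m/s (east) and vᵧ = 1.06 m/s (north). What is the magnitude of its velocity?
|v| = √(vₓ² + vᵧ²) = √(9.69² + 1.06²) = √(95.0197) = 9.75 m/s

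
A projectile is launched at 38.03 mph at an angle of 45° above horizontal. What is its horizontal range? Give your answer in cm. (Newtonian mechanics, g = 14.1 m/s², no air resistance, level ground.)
R = v₀² sin(2θ) / g (with unit conversion) = 2050.0 cm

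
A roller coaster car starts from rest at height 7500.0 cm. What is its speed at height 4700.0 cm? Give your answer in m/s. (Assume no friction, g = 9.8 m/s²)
mgh₁ = ½mv₂² + mgh₂ → v₂ = √(2g(h₁−h₂)) = √(2×9.8×(75−47)) = 23.43 m/s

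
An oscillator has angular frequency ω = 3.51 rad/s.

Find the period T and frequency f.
T = 2π/ω = 2π/3.51 = 1.79 s; f = ω/2π = 0.5586 Hz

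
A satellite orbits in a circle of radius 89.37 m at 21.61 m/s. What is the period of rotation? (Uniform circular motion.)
T = 2πr/v = 2π×89.37/21.61 = 25.98 s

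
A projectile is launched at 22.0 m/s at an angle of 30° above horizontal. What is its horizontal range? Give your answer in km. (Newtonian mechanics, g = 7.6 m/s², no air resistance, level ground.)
R = v₀² sin(2θ) / g (with unit conversion) = 0.05515 km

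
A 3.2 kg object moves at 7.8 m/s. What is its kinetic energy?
KE = ½mv² = ½×3.2×7.8² = 97.344 J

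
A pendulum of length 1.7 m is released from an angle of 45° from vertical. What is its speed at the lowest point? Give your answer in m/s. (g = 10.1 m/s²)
h = L(1 − cosθ) = 1.7×(1 − cos45°) = 0.4979 m
v = √(2gh) = √(2×10.1×0.4979) = 3.171 m/s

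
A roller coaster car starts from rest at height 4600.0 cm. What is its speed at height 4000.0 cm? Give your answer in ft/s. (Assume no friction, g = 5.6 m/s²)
mgh₁ = ½mv₂² + mgh₂ → v₂ = √(2g(h₁−h₂)) = √(2×5.6×(46−40)) = 8.198 m/s = 26.89 ft/s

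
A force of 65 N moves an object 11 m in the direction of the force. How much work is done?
W = Fd = 65×11 = 715.0 J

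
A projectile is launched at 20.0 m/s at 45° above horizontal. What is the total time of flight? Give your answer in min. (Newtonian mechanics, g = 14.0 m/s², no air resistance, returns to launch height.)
T = 2v₀sin(θ)/g (with unit conversion) = 0.03367 min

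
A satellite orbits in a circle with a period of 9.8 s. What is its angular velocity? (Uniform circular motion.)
ω = 2π/T = 2π/9.8 = 0.6411 rad/s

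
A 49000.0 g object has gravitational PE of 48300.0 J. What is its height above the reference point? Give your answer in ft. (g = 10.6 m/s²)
PE = mgh → h = PE/(mg) = 4.83e+04 J / (49 kg × 10.6 m/s²) = 92.99 m = 305.1 ft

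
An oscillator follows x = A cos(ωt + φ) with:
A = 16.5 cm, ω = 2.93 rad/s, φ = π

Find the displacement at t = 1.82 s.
x = A cos(ωt + φ) = 16.5×cos(2.93×1.82 + π) = -9.59 cm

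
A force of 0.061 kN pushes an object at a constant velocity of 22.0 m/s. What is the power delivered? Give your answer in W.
P = Fv = 61 N × 22 m/s = 1342 W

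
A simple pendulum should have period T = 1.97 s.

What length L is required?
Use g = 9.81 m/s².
T = 2π√(L/g) → L = g(T/2π)² = 9.81×(1.97/2π)² = 0.9644 m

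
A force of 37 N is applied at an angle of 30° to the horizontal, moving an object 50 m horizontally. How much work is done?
W = Fd cosθ = 37×50×cos(30°) = 1602.1 J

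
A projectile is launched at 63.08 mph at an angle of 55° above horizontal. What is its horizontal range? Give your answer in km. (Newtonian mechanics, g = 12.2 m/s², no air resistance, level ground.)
R = v₀² sin(2θ) / g (with unit conversion) = 0.06125 km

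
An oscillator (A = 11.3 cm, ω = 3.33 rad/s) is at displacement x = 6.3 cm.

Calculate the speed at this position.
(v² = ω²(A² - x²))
v = ω√(A² − x²) = 3.33×√(0.113² − 0.063²) = 0.3124 m/s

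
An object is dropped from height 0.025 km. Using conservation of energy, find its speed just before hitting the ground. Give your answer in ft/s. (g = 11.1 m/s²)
mgh = ½mv² → v = √(2gh) = √(2×11.1×25) = 23.56 m/s = 77.29 ft/s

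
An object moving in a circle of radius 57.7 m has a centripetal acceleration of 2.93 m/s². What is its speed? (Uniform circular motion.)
v = √(a_c × r) = √(2.93 × 57.7) = 13.0 m/s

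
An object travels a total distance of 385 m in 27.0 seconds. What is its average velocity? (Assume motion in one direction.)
v_avg = Δd / Δt = 385 / 27.0 = 14.26 m/s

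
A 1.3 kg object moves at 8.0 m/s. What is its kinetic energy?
KE = ½mv² = ½×1.3×8.0² = 41.6 J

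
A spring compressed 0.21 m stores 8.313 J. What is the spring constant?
PE = ½kx² → k = 2PE/x² = 2×8.313/0.21² = 377.0 N/m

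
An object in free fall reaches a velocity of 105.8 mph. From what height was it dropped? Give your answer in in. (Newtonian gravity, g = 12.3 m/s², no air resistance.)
h = v²/(2g) (with unit conversion) = 3580.0 in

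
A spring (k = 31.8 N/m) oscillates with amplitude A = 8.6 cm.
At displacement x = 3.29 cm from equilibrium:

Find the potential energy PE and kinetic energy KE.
E_total = ½kA² = ½×31.8×(0.086)² = 0.1176 J
PE = ½kx² = ½×31.8×(0.0329)² = 0.01721 J
KE = E_total − PE = 0.1004 J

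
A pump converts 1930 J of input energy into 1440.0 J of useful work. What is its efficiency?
η = W_out/W_in = 1440.0/1930 = 0.7461 = 74.61%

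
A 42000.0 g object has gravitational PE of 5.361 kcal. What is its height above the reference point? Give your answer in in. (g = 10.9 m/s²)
PE = mgh → h = PE/(mg) = 2.243e+04 J / (42 kg × 10.9 m/s²) = 49 m = 1929.0 in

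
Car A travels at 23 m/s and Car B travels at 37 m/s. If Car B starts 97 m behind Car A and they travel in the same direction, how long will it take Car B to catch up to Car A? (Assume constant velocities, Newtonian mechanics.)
Relative speed: v_rel = 37 - 23 = 14 m/s
Time to catch: t = d₀/v_rel = 97/14 = 6.93 s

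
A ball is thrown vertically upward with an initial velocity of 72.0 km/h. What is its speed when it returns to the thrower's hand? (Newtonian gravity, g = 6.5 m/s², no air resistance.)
By conservation of energy, the ball returns at the same speed = 72.0 km/h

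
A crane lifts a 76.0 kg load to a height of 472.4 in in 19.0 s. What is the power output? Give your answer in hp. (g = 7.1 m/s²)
W = mgh = 76×7.1×12 = 6475 J
P = W/t = 6475/19 = 340.8 W = 0.457 hp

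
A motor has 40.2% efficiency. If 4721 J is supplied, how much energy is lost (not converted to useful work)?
W_out = η × W_in = 0.402×4721 = 1897.8 J
W_lost = W_in − W_out = 4721 − 1897.8 = 2823.2 J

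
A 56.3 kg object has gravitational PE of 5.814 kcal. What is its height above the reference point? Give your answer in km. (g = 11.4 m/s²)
PE = mgh → h = PE/(mg) = 2.433e+04 J / (56.3 kg × 11.4 m/s²) = 37.9 m = 0.0379 km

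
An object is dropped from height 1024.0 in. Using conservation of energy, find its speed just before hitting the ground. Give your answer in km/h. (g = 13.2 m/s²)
mgh = ½mv² → v = √(2gh) = √(2×13.2×26.01) = 26.2 m/s = 94.33 km/h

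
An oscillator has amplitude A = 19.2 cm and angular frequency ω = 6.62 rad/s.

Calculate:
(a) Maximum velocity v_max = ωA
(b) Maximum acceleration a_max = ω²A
v_max = ωA = 6.62×0.192 = 1.271 m/s
a_max = ω²A = 6.62²×0.192 = 8.414 m/s²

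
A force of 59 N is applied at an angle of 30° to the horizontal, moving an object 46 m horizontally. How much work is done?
W = Fd cosθ = 59×46×cos(30°) = 2350.4 J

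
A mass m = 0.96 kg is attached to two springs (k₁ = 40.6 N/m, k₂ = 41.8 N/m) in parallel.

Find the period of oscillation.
k_eq = k₁+k₂ = 82.4 N/m
T = 2π√(m/k_eq) = 2π√(0.96/82.4) = 0.6782 s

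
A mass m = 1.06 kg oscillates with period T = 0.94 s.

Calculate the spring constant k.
T = 2π√(m/k) → k = m(2π/T)² = 1.06×(2π/0.94)² = 47.36 N/m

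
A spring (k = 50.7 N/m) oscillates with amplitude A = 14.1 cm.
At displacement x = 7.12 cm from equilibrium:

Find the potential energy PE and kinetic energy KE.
E_total = ½kA² = ½×50.7×(0.141)² = 0.504 J
PE = ½kx² = ½×50.7×(0.0712)² = 0.1285 J
KE = E_total − PE = 0.3755 J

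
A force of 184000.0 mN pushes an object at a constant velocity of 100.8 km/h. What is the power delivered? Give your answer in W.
P = Fv = 184 N × 28 m/s = 5152 W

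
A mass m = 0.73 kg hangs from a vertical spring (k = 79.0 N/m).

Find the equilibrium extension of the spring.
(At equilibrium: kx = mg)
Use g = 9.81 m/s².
x_eq = mg/k = 0.73×9.81/79.0 = 0.09065 m = 9.065 cm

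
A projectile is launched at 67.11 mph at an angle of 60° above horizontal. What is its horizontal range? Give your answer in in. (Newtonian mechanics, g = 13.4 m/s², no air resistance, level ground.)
R = v₀² sin(2θ) / g (with unit conversion) = 2290.0 in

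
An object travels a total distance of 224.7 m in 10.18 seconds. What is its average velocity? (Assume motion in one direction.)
v_avg = Δd / Δt = 224.7 / 10.18 = 22.07 m/s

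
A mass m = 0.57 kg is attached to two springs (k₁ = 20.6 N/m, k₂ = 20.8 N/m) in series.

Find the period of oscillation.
k_eq = k₁k₂/(k₁+k₂) = 10.35 N/m
T = 2π√(m/k_eq) = 2π√(0.57/10.35) = 1.475 s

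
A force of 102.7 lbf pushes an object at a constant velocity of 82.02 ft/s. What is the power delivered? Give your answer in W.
P = Fv = 456.8 N × 25 m/s = 1.142e+04 W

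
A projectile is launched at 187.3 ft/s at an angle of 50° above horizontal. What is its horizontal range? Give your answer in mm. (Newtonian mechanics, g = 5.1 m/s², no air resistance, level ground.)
R = v₀² sin(2θ) / g (with unit conversion) = 629300.0 mm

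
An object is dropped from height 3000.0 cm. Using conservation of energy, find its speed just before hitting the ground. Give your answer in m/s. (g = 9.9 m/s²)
mgh = ½mv² → v = √(2gh) = √(2×9.9×30) = 24.37 m/s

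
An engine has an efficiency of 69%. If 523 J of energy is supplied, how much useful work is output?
W_out = η × W_in = 0.69 × 523 = 360.87 J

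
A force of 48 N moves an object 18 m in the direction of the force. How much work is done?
W = Fd = 48×18 = 864.0 J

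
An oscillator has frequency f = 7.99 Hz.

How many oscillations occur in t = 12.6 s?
n = f×t = 7.99×12.6 = 100.7 oscillations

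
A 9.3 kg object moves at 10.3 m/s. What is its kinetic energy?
KE = ½mv² = ½×9.3×10.3² = 493.3185 J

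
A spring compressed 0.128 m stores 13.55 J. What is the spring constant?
PE = ½kx² → k = 2PE/x² = 2×13.55/0.128² = 1654.0 N/m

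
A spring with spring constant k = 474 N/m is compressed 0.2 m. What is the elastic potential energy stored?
PE = ½kx² = ½×474×0.2² = 9.48 J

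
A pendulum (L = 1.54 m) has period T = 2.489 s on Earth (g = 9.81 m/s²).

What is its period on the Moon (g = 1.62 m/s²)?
T = 2π√(L/g), so T_moon/T_earth = √(g_earth/g_moon)
T_moon = 2π√(1.54/1.62) = 6.126 s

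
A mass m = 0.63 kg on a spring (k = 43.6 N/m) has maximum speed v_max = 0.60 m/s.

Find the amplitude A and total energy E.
½mv²_max = ½kA² → A = v_max√(m/k) = 0.6×√(0.63/43.6) = 0.07212 m = 7.212 cm
E = ½mv²_max = ½×0.63×0.6² = 0.1134 J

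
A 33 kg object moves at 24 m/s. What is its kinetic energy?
KE = ½mv² = ½×33×24² = 9504.0 J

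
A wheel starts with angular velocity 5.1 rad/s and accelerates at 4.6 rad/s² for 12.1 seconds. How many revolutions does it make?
θ = ω₀t + ½αt² = 5.1×12.1 + ½×4.6×12.1² = 398.45 rad
Revolutions = θ/(2π) = 398.45/(2π) = 63.42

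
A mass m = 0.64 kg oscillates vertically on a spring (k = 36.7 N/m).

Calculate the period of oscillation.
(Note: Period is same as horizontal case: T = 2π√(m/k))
T = 2π√(m/k) = 2π√(0.64/36.7) = 0.8297 s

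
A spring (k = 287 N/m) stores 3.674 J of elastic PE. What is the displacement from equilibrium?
PE = ½kx² → x = √(2PE/k) = √(2×3.674/287) = 0.16 m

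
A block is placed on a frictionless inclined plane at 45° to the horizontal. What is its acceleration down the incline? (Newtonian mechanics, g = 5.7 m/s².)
a = g sin(θ) = 5.7 × sin(45°) = 5.7 × 0.7071 = 4.03 m/s²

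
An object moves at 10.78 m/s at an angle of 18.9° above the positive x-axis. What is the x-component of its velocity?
vₓ = v cos(θ) = 10.78 × cos(18.9°) = 10.2 m/s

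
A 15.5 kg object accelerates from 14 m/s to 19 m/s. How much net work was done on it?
W_net = ΔKE = ½m(v₂² − v₁²) = ½×15.5×(19² − 14²) = 1278.75 J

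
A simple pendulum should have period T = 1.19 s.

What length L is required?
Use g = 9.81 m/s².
T = 2π√(L/g) → L = g(T/2π)² = 9.81×(1.19/2π)² = 0.3519 m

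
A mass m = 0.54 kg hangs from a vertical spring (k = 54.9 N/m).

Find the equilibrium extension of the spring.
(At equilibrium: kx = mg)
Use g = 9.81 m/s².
x_eq = mg/k = 0.54×9.81/54.9 = 0.09649 m = 9.649 cm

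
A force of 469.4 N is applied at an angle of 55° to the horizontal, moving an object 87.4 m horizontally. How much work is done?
W = Fd cosθ = 469.4×87.4×cos(55°) = 23531.0 J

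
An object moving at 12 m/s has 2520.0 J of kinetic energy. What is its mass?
KE = ½mv² → m = 2KE/v² = 2×2520.0/12² = 35.0 kg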